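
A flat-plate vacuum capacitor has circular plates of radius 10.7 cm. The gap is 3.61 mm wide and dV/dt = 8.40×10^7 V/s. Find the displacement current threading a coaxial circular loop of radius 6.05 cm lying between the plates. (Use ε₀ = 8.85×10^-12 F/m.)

dE/dt = (dV/dt)/d = 2.327×10^10 V/(m·s); I_d = ε₀(πR²)(dE/dt) = (8.85×10^-12)(0.03597)(2.327×10^10) = 7.408×10^-3 A.
The field is uniform, so I_d,enc = I_d (r/R)² = (7.408×10^-3)(6.05/10.7)² = 2.37×10^-3 A.

2.37×10^-3 A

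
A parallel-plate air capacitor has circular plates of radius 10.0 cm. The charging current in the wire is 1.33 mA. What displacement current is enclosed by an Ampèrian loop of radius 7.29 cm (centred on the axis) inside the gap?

By continuity the displacement current in the gap matches the conduction current: I_d = 1.33×10^-3 A.
The field is uniform, so I_d,enc = I_d (r/R)² = (1.33×10^-3)(7.29/10.0)² = 7.07×10^-4 A.

7.07×10^-4 A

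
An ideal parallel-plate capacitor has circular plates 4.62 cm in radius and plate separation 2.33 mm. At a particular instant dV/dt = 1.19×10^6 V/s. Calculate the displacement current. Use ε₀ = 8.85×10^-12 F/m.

3.03×10^-5 A

C = ε₀A/d = (8.85×10^-12)(6.706×10^-3)/(2.33×10^-3) = 2.547×10^-11 F.
I_d = C dV/dt = (2.547×10^-11)(1.19×10^6) = 3.03×10^-5 A.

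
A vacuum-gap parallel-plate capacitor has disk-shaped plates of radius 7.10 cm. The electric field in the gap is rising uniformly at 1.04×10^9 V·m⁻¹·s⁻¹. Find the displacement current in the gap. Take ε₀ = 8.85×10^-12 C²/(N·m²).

1.46×10^-4 A

With a uniform field, Φ_E = EA, so I_d = ε₀ A dE/dt = 1.46×10^-4 A.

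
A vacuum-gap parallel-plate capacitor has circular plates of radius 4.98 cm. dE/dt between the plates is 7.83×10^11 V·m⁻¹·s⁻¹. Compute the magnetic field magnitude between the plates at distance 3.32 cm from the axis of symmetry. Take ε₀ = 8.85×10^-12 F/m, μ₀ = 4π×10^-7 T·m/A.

1.45×10^-7 T

Total displacement current: I_d = ε₀(πR²)(dE/dt) = (8.85×10^-12)(7.791×10^-3)(7.83×10^11) = 0.05399 A.
∮B·dl = μ₀ I_d,enc with I_d,enc = I_d r²/R² = 0.02400 A; so B = μ₀ I_d,enc/(2πr) = 1.45×10^-7 T.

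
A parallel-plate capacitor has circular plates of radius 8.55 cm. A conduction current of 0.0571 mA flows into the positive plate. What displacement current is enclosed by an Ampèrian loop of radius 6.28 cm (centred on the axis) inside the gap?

3.08×10^-5 A

No conduction current crosses the gap, so I_d there equals the 5.71×10^-5 A in the leads.
Through an area πr² the displacement current is I_d·(πr²/πR²) = I_d (r/R)² = 3.08×10^-5 A.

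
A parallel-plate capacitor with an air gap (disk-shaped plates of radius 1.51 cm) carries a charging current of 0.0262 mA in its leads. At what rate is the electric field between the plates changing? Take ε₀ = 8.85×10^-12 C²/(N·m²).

By continuity, I_d in the gap equals the 0.0262 mA flowing in the wire.
Then dE/dt = I_d/(ε₀A) = 4.13×10^9 V/(m·s).

4.13×10^9 V/(m·s)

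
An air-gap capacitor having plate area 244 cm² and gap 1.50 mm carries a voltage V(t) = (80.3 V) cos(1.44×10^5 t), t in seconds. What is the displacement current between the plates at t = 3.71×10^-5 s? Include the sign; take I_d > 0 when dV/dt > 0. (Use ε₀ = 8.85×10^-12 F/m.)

dE/dt = (V₀ω/d)·−sin(ωt) with ωt = 5.3424 rad: (80.3)(1.44×10^5)(0.8080)/(1.50×10^-3) = 6.229×10^9 V/(m·s).
I_d = ε₀ A dE/dt = (8.85×10^-12)(0.0244)(6.229×10^9) = 1.35×10^-3 A.

1.35×10^-3 A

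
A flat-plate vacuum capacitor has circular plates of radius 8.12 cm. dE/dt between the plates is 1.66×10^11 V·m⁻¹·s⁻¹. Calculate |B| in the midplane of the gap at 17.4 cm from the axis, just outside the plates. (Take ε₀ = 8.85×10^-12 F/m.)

Total displacement current: I_d = ε₀(πR²)(dE/dt) = (8.85×10^-12)(0.02071)(1.66×10^11) = 0.03043 A.
Outside the plates the loop encloses all of I_d, so B·2πr = μ₀ I_d and B = 3.50×10^-8 T.

3.50×10^-8 T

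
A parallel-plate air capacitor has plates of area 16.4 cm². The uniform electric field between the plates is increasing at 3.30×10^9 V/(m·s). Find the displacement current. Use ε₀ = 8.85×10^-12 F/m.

I_d = ε₀ A (dE/dt) = (8.85×10^-12)(1.64×10^-3 m²)(3.30×10^9) = 4.79×10^-5 A.

4.79×10^-5 A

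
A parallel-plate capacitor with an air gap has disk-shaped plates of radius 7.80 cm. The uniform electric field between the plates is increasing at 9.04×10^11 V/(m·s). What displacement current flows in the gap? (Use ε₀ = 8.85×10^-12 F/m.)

0.153 A

With a uniform field, Φ_E = EA, so I_d = ε₀ A dE/dt = 0.153 A.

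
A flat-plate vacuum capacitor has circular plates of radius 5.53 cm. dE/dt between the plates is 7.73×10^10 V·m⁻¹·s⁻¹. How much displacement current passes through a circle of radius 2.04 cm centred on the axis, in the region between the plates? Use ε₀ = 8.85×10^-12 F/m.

8.94×10^-4 A

I_d = ε₀ dΦ_E/dt = ε₀ πR² (dE/dt) = (8.85×10^-12)(9.607×10^-3)(7.73×10^10) = 6.572×10^-3 A through the full plate area.
The field is uniform, so I_d,enc = I_d (r/R)² = (6.572×10^-3)(2.04/5.53)² = 8.94×10^-4 A.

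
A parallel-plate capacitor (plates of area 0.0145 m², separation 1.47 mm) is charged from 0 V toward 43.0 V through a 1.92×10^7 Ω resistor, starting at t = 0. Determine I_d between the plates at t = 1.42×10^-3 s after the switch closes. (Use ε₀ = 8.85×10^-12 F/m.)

C = ε₀A/d = (8.85×10^-12)(0.0145)/(1.47×10^-3) = 8.730×10^-11 F and τ = RC = 1.676×10^-3 s. I_d in the gap equals the RC charging current.
I_d(t) = (V₀/R) e^(−t/τ) = 2.240×10^-6 · e^(−0.8473) = 9.60×10^-7 A.

9.60×10^-7 A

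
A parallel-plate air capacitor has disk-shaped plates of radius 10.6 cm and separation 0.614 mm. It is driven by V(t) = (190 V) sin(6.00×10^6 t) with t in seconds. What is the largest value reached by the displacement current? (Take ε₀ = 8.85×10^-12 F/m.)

0.580 A

(dE/dt)_max = V₀ω/d = 1.857×10^12 V/(m·s); ω = 6.00×10^6 rad/s.
I_d,max = ε₀ A (dE/dt)_max = (8.85×10^-12)(0.03530)(1.857×10^12) = 0.580 A.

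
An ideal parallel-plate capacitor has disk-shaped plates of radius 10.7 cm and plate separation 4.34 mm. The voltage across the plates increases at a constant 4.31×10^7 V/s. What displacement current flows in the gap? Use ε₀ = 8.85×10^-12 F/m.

The field between the plates is E = V/d, so dE/dt = (4.31×10^7)/(4.34×10^-3 m) = 9.931×10^9 V/(m·s).
I_d = ε₀ A (dE/dt) = (8.85×10^-12)(0.03597)(9.931×10^9) = 3.16×10^-3 A.

3.16×10^-3 A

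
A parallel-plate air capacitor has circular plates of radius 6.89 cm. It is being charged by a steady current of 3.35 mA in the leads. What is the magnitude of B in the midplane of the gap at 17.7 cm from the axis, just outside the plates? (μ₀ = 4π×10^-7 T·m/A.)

No conduction current crosses the gap, so I_d there equals the 3.35×10^-3 A in the leads.
With r > R the enclosed displacement current is the full I_d; B = μ₀ I_d / (2πr) = 3.79×10^-9 T.

3.79×10^-9 T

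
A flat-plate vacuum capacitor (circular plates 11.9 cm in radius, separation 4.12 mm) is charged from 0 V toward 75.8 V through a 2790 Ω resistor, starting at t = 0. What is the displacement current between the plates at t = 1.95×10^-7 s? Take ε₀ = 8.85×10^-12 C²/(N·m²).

0.0131 A

With C = ε₀A/d = (8.85×10^-12)(0.04449)/(4.12×10^-3) = 9.557×10^-11 F, the time constant is τ = RC = 2.666×10^-7 s, so t/τ = 0.7314 and e^(−t/τ) = 0.4812.
I_d = I_cond = (V₀/R) e^(−t/τ) = (0.02717)(0.4812) = 0.0131 A.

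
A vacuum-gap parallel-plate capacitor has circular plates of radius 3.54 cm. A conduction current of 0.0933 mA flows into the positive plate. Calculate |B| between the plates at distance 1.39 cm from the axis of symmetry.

By continuity the displacement current in the gap matches the conduction current: I_d = 9.33×10^-5 A.
For r < R the Ampère–Maxwell law gives B(2πr) = μ₀ I_d (r²/R²), so B = μ₀ I_d r/(2πR²) = (4π×10^-7)(9.33×10^-5)(0.0139)/(2π·0.0354²) = 2.07×10^-10 T.

2.07×10^-10 T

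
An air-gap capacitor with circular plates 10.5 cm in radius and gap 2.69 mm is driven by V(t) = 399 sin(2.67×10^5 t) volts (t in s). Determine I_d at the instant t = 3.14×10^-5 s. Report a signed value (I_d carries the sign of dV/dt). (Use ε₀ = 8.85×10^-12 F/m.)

-6.14×10^-3 A

C = ε₀A/d = (8.85×10^-12)(0.03464)/(2.69×10^-3) = 1.140×10^-10 F. dV/dt = V₀ω·cos(ωt); at ωt = 8.3838 rad this factor is -0.5054.
I_d = C dV/dt = (1.140×10^-10)(399)(2.67×10^5)(-0.5054) = -6.14×10^-3 A.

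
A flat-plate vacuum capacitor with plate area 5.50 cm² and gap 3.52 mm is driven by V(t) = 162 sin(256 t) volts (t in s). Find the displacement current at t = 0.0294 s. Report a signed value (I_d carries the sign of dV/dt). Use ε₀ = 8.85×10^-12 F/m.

C = ε₀A/d = (8.85×10^-12)(5.50×10^-4)/(3.52×10^-3) = 1.383×10^-12 F. dV/dt = V₀ω·cos(ωt); at ωt = 7.5264 rad this factor is 0.3218.
I_d = C dV/dt = (1.383×10^-12)(162)(256)(0.3218) = 1.85×10^-8 A.

1.85×10^-8 A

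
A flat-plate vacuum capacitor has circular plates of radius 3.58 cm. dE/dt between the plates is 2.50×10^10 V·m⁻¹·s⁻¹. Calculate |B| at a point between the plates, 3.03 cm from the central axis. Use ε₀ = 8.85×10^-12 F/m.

4.21×10^-9 T

Through the whole plate area (πR² = 4.026×10^-3 m²), I_d = ε₀ πR² dE/dt = 8.908×10^-4 A.
For r < R the Ampère–Maxwell law gives B(2πr) = μ₀ I_d (r²/R²), so B = μ₀ I_d r/(2πR²) = (4π×10^-7)(8.908×10^-4)(0.0303)/(2π·0.0358²) = 4.21×10^-9 T.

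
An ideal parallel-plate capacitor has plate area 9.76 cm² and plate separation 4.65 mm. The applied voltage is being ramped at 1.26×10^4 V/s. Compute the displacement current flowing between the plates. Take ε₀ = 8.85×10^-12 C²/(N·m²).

2.34×10^-8 A

The displacement current equals the charging current C dV/dt. With C = ε₀A/d = (8.85×10^-12)(9.76×10^-4)/(4.65×10^-3) = 1.858×10^-12 F, I_d = (1.858×10^-12)(1.26×10^4) = 2.34×10^-8 A.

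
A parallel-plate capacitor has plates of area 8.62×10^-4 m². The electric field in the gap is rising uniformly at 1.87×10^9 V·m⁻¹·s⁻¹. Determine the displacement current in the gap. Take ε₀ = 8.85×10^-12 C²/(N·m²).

1.43×10^-5 A

With a uniform field, Φ_E = EA, so I_d = ε₀ A dE/dt = 1.43×10^-5 A.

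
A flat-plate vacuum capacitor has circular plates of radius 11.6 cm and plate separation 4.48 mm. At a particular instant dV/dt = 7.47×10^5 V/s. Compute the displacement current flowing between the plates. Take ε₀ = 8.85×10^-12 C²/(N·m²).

6.24×10^-5 A

The field between the plates is E = V/d, so dE/dt = (7.47×10^5)/(4.48×10^-3 m) = 1.667×10^8 V/(m·s).
I_d = ε₀ A (dE/dt) = (8.85×10^-12)(0.04227)(1.667×10^8) = 6.24×10^-5 A.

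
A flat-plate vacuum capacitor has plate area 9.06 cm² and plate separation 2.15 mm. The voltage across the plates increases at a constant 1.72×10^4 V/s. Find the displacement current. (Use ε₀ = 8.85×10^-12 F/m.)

6.41×10^-8 A

E = V/d so dE/dt = (dV/dt)/d = 8.000×10^6 V/(m·s), and I_d = ε₀ A dE/dt = (8.85×10^-12)(9.06×10^-4)(8.000×10^6) = 6.41×10^-8 A.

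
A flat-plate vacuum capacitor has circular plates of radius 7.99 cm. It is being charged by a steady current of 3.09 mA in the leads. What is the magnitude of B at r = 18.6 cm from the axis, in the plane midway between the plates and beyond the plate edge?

No conduction current crosses the gap, so I_d there equals the 3.09×10^-3 A in the leads.
With r > R the enclosed displacement current is the full I_d; B = μ₀ I_d / (2πr) = 3.32×10^-9 T.

3.32×10^-9 T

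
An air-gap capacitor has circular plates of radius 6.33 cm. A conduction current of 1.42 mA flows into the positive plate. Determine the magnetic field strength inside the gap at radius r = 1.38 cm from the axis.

Between the plates the displacement current equals the wire current: I_d = 1.42 mA = 1.42×10^-3 A.
∮B·dl = μ₀ I_d,enc with I_d,enc = I_d r²/R² = 6.749×10^-5 A; so B = μ₀ I_d,enc/(2πr) = 9.78×10^-10 T.

9.78×10^-10 T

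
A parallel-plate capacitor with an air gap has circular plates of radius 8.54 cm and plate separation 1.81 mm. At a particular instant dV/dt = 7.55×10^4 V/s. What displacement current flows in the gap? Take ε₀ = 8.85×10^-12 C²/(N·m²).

C = ε₀A/d = (8.85×10^-12)(0.02291)/(1.81×10^-3) = 1.120×10^-10 F.
I_d = C dV/dt = (1.120×10^-10)(7.55×10^4) = 8.46×10^-6 A.

8.46×10^-6 A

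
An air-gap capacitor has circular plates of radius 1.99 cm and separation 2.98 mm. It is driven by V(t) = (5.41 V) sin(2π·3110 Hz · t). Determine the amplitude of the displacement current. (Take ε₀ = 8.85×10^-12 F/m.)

3.91×10^-7 A

(dE/dt)_max = V₀ω/d = 3.547×10^7 V/(m·s); ω = 2πf = 1.954×10^4 rad/s.
I_d,max = ε₀ A (dE/dt)_max = (8.85×10^-12)(1.244×10^-3)(3.547×10^7) = 3.91×10^-7 A.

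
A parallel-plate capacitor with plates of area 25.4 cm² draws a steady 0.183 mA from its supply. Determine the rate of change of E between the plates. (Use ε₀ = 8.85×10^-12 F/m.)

8.14×10^9 V/(m·s)

Charge continuity gives I_d = I = 1.83×10^-4 A between the plates.
Since I_d = ε₀ A dE/dt, dE/dt = I_d/(ε₀A) = (1.83×10^-4)/((8.85×10^-12)(2.54×10^-3)) = 8.14×10^9 V/(m·s).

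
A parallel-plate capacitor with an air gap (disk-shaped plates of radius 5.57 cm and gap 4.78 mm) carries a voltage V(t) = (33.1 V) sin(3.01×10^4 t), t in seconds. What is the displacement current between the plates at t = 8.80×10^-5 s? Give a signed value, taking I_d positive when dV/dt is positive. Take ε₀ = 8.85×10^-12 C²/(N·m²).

dV/dt = (33.1)(3.01×10^4)·cos(2.6488) = -8.778×10^5 V/s.
I_d = C dV/dt with C = ε₀A/d = (8.85×10^-12)(9.747×10^-3)/(4.78×10^-3) = 1.805×10^-11 F, so I_d = (1.805×10^-11)(-8.778×10^5) = -1.58×10^-5 A.

-1.58×10^-5 A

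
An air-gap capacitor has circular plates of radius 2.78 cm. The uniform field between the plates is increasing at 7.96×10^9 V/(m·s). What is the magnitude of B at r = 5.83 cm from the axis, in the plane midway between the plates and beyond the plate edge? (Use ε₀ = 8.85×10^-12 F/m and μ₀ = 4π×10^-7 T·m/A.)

I_d = ε₀ dΦ_E/dt = ε₀ πR² (dE/dt) = (8.85×10^-12)(2.428×10^-3)(7.96×10^9) = 1.710×10^-4 A through the full plate area.
With r > R the enclosed displacement current is the full I_d; B = μ₀ I_d / (2πr) = 5.87×10^-10 T.

5.87×10^-10 T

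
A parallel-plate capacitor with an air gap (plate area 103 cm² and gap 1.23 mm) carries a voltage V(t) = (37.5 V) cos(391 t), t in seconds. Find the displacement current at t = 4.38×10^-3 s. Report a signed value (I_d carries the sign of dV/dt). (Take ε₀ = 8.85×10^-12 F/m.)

-1.08×10^-6 A

dE/dt = (V₀ω/d)·−sin(ωt) with ωt = 1.71258 rad: (37.5)(391)(-0.9900)/(1.23×10^-3) = -1.180×10^7 V/(m·s).
I_d = ε₀ A dE/dt = (8.85×10^-12)(0.0103)(-1.180×10^7) = -1.08×10^-6 A.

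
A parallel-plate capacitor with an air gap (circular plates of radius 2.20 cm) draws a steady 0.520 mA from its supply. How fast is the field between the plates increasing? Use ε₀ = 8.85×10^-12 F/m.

By continuity, I_d in the gap equals the 0.520 mA flowing in the wire.
Since I_d = ε₀ A dE/dt, dE/dt = I_d/(ε₀A) = (5.20×10^-4)/((8.85×10^-12)(1.521×10^-3)) = 3.86×10^10 V/(m·s).

3.86×10^10 V/(m·s)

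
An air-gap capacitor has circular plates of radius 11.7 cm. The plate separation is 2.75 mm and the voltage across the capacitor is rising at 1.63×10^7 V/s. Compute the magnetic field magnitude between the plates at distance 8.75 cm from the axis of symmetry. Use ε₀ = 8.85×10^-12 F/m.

dE/dt = (dV/dt)/d = 5.927×10^9 V/(m·s); I_d = ε₀(πR²)(dE/dt) = (8.85×10^-12)(0.04301)(5.927×10^9) = 2.256×10^-3 A.
An Ampèrian loop of radius r encloses a fraction (r/R)² of I_d. Then B·2πr = μ₀ I_d (r/R)², giving B = μ₀ I_d r/(2πR²) = 2.88×10^-9 T.

2.88×10^-9 T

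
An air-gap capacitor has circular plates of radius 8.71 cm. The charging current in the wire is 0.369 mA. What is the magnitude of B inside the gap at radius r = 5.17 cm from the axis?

No conduction current crosses the gap, so I_d there equals the 3.69×10^-4 A in the leads.
∮B·dl = μ₀ I_d,enc with I_d,enc = I_d r²/R² = 1.300×10^-4 A; so B = μ₀ I_d,enc/(2πr) = 5.03×10^-10 T.

5.03×10^-10 T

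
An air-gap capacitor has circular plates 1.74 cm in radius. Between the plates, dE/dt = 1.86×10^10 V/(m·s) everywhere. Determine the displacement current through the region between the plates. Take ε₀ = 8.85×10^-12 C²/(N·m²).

1.57×10^-4 A

With a uniform field, Φ_E = EA, so I_d = ε₀ A dE/dt = 1.57×10^-4 A.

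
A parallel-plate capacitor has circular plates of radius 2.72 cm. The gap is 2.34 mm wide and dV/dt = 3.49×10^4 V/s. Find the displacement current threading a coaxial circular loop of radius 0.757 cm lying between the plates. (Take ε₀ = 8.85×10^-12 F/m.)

2.38×10^-8 A

I_d = C dV/dt with C = ε₀πR²/d = 8.789×10^-12 F, so I_d = (8.789×10^-12)(3.49×10^4) = 3.067×10^-7 A.
The field is uniform, so I_d,enc = I_d (r/R)² = (3.067×10^-7)(0.757/2.72)² = 2.38×10^-8 A.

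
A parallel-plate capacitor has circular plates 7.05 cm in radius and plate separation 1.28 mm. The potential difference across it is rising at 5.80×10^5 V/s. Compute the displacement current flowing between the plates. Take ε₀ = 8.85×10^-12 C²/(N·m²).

6.26×10^-5 A

E = V/d so dE/dt = (dV/dt)/d = 4.531×10^8 V/(m·s), and I_d = ε₀ A dE/dt = (8.85×10^-12)(0.01561)(4.531×10^8) = 6.26×10^-5 A.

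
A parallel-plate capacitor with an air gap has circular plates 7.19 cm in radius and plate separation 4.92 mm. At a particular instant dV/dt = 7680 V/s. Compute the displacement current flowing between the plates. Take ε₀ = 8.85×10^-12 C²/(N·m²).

2.24×10^-7 A

C = ε₀A/d = (8.85×10^-12)(0.01624)/(4.92×10^-3) = 2.921×10^-11 F.
I_d = C dV/dt = (2.921×10^-11)(7680) = 2.24×10^-7 A.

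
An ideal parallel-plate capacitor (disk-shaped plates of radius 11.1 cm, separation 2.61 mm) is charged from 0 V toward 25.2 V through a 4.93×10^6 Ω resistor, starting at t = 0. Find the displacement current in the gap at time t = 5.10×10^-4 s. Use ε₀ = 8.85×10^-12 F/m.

2.32×10^-6 A

With C = ε₀A/d = (8.85×10^-12)(0.03871)/(2.61×10^-3) = 1.313×10^-10 F, the time constant is τ = RC = 6.473×10^-4 s, so t/τ = 0.7879 and e^(−t/τ) = 0.4548.
I_d = I_cond = (V₀/R) e^(−t/τ) = (5.112×10^-6)(0.4548) = 2.32×10^-6 A.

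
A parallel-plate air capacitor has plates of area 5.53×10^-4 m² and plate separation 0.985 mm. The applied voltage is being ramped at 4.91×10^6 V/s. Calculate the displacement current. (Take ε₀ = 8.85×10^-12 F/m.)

The displacement current equals the charging current C dV/dt. With C = ε₀A/d = (8.85×10^-12)(5.53×10^-4)/(9.85×10^-4) = 4.969×10^-12 F, I_d = (4.969×10^-12)(4.91×10^6) = 2.44×10^-5 A.

2.44×10^-5 A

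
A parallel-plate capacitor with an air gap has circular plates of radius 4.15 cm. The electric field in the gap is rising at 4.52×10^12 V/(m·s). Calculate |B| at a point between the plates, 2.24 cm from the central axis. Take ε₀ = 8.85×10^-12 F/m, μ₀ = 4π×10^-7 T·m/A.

5.63×10^-7 T

Total displacement current: I_d = ε₀(πR²)(dE/dt) = (8.85×10^-12)(5.411×10^-3)(4.52×10^12) = 0.2165 A.
For r < R the Ampère–Maxwell law gives B(2πr) = μ₀ I_d (r²/R²), so B = μ₀ I_d r/(2πR²) = (4π×10^-7)(0.2165)(0.0224)/(2π·0.0415²) = 5.63×10^-7 T.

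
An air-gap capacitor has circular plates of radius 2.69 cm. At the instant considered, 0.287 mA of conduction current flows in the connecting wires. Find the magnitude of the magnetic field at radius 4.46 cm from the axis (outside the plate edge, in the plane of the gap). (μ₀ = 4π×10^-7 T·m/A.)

1.29×10^-9 T

By continuity the displacement current in the gap matches the conduction current: I_d = 2.87×10^-4 A.
Outside the plates the loop encloses all of I_d, so B·2πr = μ₀ I_d and B = 1.29×10^-9 T.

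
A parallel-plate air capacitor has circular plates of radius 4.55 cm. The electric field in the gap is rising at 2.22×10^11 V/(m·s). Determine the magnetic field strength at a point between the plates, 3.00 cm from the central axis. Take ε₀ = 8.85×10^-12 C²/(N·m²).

I_d = ε₀ dΦ_E/dt = ε₀ πR² (dE/dt) = (8.85×10^-12)(6.504×10^-3)(2.22×10^11) = 0.01278 A through the full plate area.
∮B·dl = μ₀ I_d,enc with I_d,enc = I_d r²/R² = 5.556×10^-3 A; so B = μ₀ I_d,enc/(2πr) = 3.70×10^-8 T.

3.70×10^-8 T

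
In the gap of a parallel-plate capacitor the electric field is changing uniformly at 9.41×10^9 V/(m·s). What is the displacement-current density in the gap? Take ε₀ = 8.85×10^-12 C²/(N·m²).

0.0833 A/m²

The displacement-current density is ε₀ ∂E/∂t = (8.85×10^-12)(9.41×10^9) = 0.0833 A/m².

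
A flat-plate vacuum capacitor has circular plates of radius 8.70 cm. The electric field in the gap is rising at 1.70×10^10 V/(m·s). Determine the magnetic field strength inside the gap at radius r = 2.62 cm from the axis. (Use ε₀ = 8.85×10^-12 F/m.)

Through the whole plate area (πR² = 0.02378 m²), I_d = ε₀ πR² dE/dt = 3.578×10^-3 A.
For r < R the Ampère–Maxwell law gives B(2πr) = μ₀ I_d (r²/R²), so B = μ₀ I_d r/(2πR²) = (4π×10^-7)(3.578×10^-3)(0.0262)/(2π·0.0870²) = 2.48×10^-9 T.

2.48×10^-9 T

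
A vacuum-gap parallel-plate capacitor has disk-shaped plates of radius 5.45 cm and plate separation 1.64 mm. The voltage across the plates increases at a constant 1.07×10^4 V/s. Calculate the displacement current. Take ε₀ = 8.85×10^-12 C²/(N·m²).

5.39×10^-7 A

C = ε₀A/d = (8.85×10^-12)(9.331×10^-3)/(1.64×10^-3) = 5.035×10^-11 F.
I_d = C dV/dt = (5.035×10^-11)(1.07×10^4) = 5.39×10^-7 A.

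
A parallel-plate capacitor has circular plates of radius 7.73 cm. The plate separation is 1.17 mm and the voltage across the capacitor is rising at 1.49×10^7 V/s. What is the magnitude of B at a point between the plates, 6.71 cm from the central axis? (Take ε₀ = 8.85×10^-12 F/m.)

4.75×10^-9 T

With E = V/d, dE/dt = 1.274×10^10 V/(m·s) and πR² = 0.01877 m², giving I_d = ε₀ πR² dE/dt = 2.116×10^-3 A.
For r < R the Ampère–Maxwell law gives B(2πr) = μ₀ I_d (r²/R²), so B = μ₀ I_d r/(2πR²) = (4π×10^-7)(2.116×10^-3)(0.0671)/(2π·0.0773²) = 4.75×10^-9 T.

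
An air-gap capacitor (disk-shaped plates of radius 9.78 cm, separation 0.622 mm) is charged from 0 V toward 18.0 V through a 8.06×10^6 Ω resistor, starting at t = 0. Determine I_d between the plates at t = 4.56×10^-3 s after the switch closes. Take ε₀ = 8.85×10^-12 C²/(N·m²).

C = ε₀A/d = (8.85×10^-12)(0.03005)/(6.22×10^-4) = 4.276×10^-10 F, so τ = RC = 3.446×10^-3 s.
The conduction current is I(t) = (V₀/R) e^(−t/τ), and the displacement current between the plates equals it.
t/τ = 1.323; I_d = (18.0/8.06×10^6) · e^(−1.323) = (2.233×10^-6)(0.2663) = 5.95×10^-7 A.

5.95×10^-7 A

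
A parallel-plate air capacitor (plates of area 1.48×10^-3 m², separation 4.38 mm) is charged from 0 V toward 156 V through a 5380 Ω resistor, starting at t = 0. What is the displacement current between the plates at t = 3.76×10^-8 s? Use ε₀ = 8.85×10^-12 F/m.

With C = ε₀A/d = (8.85×10^-12)(1.48×10^-3)/(4.38×10^-3) = 2.990×10^-12 F, the time constant is τ = RC = 1.609×10^-8 s, so t/τ = 2.337 and e^(−t/τ) = 0.09662.
I_d = I_cond = (V₀/R) e^(−t/τ) = (0.02900)(0.09662) = 2.80×10^-3 A.

2.80×10^-3 A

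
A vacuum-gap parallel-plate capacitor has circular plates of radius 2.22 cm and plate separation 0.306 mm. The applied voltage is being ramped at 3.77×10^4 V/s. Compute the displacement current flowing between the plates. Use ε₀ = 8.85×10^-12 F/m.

1.69×10^-6 A

E = V/d so dE/dt = (dV/dt)/d = 1.232×10^8 V/(m·s), and I_d = ε₀ A dE/dt = (8.85×10^-12)(1.548×10^-3)(1.232×10^8) = 1.69×10^-6 A.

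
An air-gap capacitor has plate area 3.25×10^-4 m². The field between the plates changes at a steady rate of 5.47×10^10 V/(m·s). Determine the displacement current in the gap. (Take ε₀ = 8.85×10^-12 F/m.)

1.57×10^-4 A

With a uniform field, Φ_E = EA, so I_d = ε₀ A dE/dt = 1.57×10^-4 A.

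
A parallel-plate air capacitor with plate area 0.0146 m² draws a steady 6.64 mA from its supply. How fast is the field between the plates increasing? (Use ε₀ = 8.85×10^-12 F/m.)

5.14×10^10 V/(m·s)

Charge continuity gives I_d = I = 6.64×10^-3 A between the plates.
Since I_d = ε₀ A dE/dt, dE/dt = I_d/(ε₀A) = (6.64×10^-3)/((8.85×10^-12)(0.0146)) = 5.14×10^10 V/(m·s).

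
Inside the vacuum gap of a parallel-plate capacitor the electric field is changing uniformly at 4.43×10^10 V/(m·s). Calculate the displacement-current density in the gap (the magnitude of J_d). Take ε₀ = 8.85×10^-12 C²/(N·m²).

0.392 A/m²

J_d = ε₀ dE/dt = (8.85×10^-12)(4.43×10^10) = 0.392 A/m².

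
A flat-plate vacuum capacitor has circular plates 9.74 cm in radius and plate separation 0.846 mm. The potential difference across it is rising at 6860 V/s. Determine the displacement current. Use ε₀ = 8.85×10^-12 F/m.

2.14×10^-6 A

The field between the plates is E = V/d, so dE/dt = (6860)/(8.46×10^-4 m) = 8.109×10^6 V/(m·s).
I_d = ε₀ A (dE/dt) = (8.85×10^-12)(0.02980)(8.109×10^6) = 2.14×10^-6 A.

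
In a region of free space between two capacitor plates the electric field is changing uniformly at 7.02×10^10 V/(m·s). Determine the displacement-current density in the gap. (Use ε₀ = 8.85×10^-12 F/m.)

0.621 A/m²

The displacement-current density is ε₀ ∂E/∂t = (8.85×10^-12)(7.02×10^10) = 0.621 A/m².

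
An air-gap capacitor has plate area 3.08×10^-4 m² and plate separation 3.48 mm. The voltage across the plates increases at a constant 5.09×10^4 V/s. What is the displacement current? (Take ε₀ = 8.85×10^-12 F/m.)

C = ε₀A/d = (8.85×10^-12)(3.08×10^-4)/(3.48×10^-3) = 7.833×10^-13 F.
I_d = C dV/dt = (7.833×10^-13)(5.09×10^4) = 3.99×10^-8 A.

3.99×10^-8 A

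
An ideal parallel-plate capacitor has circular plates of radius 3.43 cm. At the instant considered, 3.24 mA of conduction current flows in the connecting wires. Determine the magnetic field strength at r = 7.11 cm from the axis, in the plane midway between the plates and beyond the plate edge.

No conduction current crosses the gap, so I_d there equals the 3.24×10^-3 A in the leads.
Outside the plates the loop encloses all of I_d, so B·2πr = μ₀ I_d and B = 9.11×10^-9 T.

9.11×10^-9 T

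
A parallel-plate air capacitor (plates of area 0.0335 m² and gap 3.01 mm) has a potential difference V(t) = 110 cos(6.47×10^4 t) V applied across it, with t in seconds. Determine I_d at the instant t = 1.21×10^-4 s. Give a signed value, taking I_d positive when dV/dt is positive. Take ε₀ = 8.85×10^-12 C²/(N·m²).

C = ε₀A/d = (8.85×10^-12)(0.0335)/(3.01×10^-3) = 9.850×10^-11 F. dV/dt = V₀ω·−sin(ωt); at ωt = 7.8287 rad this factor is -0.9997.
I_d = C dV/dt = (9.850×10^-11)(110)(6.47×10^4)(-0.9997) = -7.01×10^-4 A.

-7.01×10^-4 A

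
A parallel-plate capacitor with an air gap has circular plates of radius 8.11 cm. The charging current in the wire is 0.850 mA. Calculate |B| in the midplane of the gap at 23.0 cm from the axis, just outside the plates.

7.39×10^-10 T

No conduction current crosses the gap, so I_d there equals the 8.50×10^-4 A in the leads.
For r ≥ R the full I_d is enclosed: B = μ₀ I_d/(2πr) = (4π×10^-7)(8.50×10^-4)/(2π·0.230) = 7.39×10^-10 T.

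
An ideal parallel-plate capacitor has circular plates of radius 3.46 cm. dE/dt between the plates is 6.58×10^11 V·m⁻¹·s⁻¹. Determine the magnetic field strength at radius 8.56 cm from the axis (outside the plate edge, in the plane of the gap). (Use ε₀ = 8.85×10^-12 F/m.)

5.12×10^-8 T

Through the whole plate area (πR² = 3.761×10^-3 m²), I_d = ε₀ πR² dE/dt = 0.02190 A.
Outside the plates the loop encloses all of I_d, so B·2πr = μ₀ I_d and B = 5.12×10^-8 T.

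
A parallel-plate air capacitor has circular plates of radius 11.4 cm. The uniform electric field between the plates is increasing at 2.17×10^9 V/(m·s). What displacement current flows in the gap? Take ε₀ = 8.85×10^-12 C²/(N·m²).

7.84×10^-4 A

With a uniform field, Φ_E = EA, so I_d = ε₀ A dE/dt = 7.84×10^-4 A.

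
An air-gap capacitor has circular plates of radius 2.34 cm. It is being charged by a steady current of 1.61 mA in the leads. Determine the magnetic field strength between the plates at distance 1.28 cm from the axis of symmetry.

7.53×10^-9 T

No conduction current crosses the gap, so I_d there equals the 1.61×10^-3 A in the leads.
For r < R the Ampère–Maxwell law gives B(2πr) = μ₀ I_d (r²/R²), so B = μ₀ I_d r/(2πR²) = (4π×10^-7)(1.61×10^-3)(0.0128)/(2π·0.0234²) = 7.53×10^-9 T.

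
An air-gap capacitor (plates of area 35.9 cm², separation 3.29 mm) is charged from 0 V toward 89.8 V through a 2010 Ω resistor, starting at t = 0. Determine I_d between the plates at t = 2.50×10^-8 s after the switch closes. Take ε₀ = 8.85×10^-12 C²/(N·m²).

C = ε₀A/d = (8.85×10^-12)(3.59×10^-3)/(3.29×10^-3) = 9.657×10^-12 F and τ = RC = 1.941×10^-8 s. I_d in the gap equals the RC charging current.
I_d(t) = (V₀/R) e^(−t/τ) = 0.04468 · e^(−1.288) = 0.0123 A.

0.0123 A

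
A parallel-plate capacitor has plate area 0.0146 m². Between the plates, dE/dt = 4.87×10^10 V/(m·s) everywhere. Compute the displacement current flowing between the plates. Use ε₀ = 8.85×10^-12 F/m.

6.29×10^-3 A

With a uniform field, Φ_E = EA, so I_d = ε₀ A dE/dt = 6.29×10^-3 A.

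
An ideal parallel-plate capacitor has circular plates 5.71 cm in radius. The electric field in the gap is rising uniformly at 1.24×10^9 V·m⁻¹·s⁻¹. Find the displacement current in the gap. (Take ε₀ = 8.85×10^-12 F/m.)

The displacement current is ε₀ times dΦ_E/dt = ε₀ A dE/dt = (8.85×10^-12)(0.01024)(1.24×10^9) = 1.12×10^-4 A.

1.12×10^-4 A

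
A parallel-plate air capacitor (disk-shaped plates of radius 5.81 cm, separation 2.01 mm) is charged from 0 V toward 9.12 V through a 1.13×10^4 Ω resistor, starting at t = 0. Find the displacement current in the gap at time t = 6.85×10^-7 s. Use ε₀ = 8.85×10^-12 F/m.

With C = ε₀A/d = (8.85×10^-12)(0.01060)/(2.01×10^-3) = 4.667×10^-11 F, the time constant is τ = RC = 5.274×10^-7 s, so t/τ = 1.299 and e^(−t/τ) = 0.2728.
I_d = I_cond = (V₀/R) e^(−t/τ) = (8.071×10^-4)(0.2728) = 2.20×10^-4 A.

2.20×10^-4 A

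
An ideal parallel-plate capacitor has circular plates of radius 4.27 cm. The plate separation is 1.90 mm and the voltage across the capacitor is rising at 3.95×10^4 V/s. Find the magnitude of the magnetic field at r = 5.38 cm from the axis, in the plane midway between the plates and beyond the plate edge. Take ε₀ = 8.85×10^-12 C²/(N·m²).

I_d = C dV/dt with C = ε₀πR²/d = 2.668×10^-11 F, so I_d = (2.668×10^-11)(3.95×10^4) = 1.054×10^-6 A.
For r ≥ R the full I_d is enclosed: B = μ₀ I_d/(2πr) = (4π×10^-7)(1.054×10^-6)/(2π·0.0538) = 3.92×10^-12 T.

3.92×10^-12 T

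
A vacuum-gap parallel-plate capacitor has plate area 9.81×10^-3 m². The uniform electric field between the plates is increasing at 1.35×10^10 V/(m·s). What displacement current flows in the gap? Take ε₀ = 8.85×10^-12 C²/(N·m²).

I_d = ε₀ A (dE/dt) = (8.85×10^-12)(9.81×10^-3 m²)(1.35×10^10) = 1.17×10^-3 A.

1.17×10^-3 A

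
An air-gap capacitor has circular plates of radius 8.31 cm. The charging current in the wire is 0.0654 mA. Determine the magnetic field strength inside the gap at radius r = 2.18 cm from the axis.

Between the plates the displacement current equals the wire current: I_d = 0.0654 mA = 6.54×10^-5 A.
An Ampèrian loop of radius r encloses a fraction (r/R)² of I_d. Then B·2πr = μ₀ I_d (r/R)², giving B = μ₀ I_d r/(2πR²) = 4.13×10^-11 T.

4.13×10^-11 T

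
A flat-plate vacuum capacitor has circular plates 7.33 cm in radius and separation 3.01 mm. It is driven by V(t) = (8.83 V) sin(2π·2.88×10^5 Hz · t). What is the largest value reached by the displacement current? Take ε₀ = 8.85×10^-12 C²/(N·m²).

(dE/dt)_max = V₀ω/d = 5.310×10^9 V/(m·s); ω = 2πf = 1.810×10^6 rad/s.
I_d,max = ε₀ A (dE/dt)_max = (8.85×10^-12)(0.01688)(5.310×10^9) = 7.93×10^-4 A.

7.93×10^-4 A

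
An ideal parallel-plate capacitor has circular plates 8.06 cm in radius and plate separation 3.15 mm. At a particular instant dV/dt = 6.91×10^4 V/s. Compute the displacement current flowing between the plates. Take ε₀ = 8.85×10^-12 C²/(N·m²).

C = ε₀A/d = (8.85×10^-12)(0.02041)/(3.15×10^-3) = 5.734×10^-11 F.
I_d = C dV/dt = (5.734×10^-11)(6.91×10^4) = 3.96×10^-6 A.

3.96×10^-6 A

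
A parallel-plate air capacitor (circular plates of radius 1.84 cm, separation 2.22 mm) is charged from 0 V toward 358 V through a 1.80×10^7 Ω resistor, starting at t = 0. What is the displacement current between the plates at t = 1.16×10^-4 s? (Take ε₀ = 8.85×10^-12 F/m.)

4.35×10^-6 A

C = ε₀A/d = (8.85×10^-12)(1.064×10^-3)/(2.22×10^-3) = 4.242×10^-12 F and τ = RC = 7.636×10^-5 s. I_d in the gap equals the RC charging current.
I_d(t) = (V₀/R) e^(−t/τ) = 1.989×10^-5 · e^(−1.519) = 4.35×10^-6 A.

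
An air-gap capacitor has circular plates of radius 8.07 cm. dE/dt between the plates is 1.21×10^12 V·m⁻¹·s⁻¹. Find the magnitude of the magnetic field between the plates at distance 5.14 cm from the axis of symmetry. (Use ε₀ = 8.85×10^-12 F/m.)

I_d = ε₀ dΦ_E/dt = ε₀ πR² (dE/dt) = (8.85×10^-12)(0.02046)(1.21×10^12) = 0.2191 A through the full plate area.
∮B·dl = μ₀ I_d,enc with I_d,enc = I_d r²/R² = 0.08888 A; so B = μ₀ I_d,enc/(2πr) = 3.46×10^-7 T.

3.46×10^-7 T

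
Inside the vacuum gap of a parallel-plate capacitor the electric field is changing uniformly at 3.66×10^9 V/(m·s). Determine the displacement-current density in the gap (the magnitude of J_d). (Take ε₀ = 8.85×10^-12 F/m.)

0.0324 A/m²

The displacement-current density is ε₀ ∂E/∂t = (8.85×10^-12)(3.66×10^9) = 0.0324 A/m².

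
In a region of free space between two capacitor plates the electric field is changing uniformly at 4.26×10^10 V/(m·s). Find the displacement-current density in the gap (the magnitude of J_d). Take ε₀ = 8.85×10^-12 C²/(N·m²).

0.377 A/m²

J_d = ε₀ ∂E/∂t, so J_d = 0.377 A/m².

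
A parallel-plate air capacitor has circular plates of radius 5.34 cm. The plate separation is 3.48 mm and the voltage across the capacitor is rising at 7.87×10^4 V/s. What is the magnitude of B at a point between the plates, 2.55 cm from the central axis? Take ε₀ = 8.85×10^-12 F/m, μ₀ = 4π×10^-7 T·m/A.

3.21×10^-12 T

I_d = C dV/dt with C = ε₀πR²/d = 2.278×10^-11 F, so I_d = (2.278×10^-11)(7.87×10^4) = 1.793×10^-6 A.
An Ampèrian loop of radius r encloses a fraction (r/R)² of I_d. Then B·2πr = μ₀ I_d (r/R)², giving B = μ₀ I_d r/(2πR²) = 3.21×10^-12 T.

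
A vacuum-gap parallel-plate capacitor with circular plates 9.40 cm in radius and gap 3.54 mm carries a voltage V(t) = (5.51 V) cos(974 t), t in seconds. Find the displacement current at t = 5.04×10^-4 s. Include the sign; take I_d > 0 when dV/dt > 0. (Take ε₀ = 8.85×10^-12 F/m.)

C = ε₀A/d = (8.85×10^-12)(0.02776)/(3.54×10^-3) = 6.940×10^-11 F. dV/dt = V₀ω·−sin(ωt); at ωt = 0.490896 rad this factor is -0.4714.
I_d = C dV/dt = (6.940×10^-11)(5.51)(974)(-0.4714) = -1.76×10^-7 A.

-1.76×10^-7 A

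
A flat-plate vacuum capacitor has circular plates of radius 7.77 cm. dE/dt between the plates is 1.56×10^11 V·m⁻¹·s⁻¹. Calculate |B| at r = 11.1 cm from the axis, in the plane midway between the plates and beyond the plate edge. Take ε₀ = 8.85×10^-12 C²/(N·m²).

Total displacement current: I_d = ε₀(πR²)(dE/dt) = (8.85×10^-12)(0.01897)(1.56×10^11) = 0.02619 A.
Outside the plates the loop encloses all of I_d, so B·2πr = μ₀ I_d and B = 4.72×10^-8 T.

4.72×10^-8 T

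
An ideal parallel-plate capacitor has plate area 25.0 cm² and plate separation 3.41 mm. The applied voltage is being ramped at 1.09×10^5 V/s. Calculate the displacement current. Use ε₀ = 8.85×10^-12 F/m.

7.07×10^-7 A

The displacement current equals the charging current C dV/dt. With C = ε₀A/d = (8.85×10^-12)(2.50×10^-3)/(3.41×10^-3) = 6.488×10^-12 F, I_d = (6.488×10^-12)(1.09×10^5) = 7.07×10^-7 A.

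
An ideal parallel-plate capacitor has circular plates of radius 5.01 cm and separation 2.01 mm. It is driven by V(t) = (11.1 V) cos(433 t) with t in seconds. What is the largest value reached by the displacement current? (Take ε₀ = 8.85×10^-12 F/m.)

(dE/dt)_max = V₀ω/d = 2.391×10^6 V/(m·s); ω = 433 rad/s.
I_d,max = ε₀ A (dE/dt)_max = (8.85×10^-12)(7.885×10^-3)(2.391×10^6) = 1.67×10^-7 A.

1.67×10^-7 A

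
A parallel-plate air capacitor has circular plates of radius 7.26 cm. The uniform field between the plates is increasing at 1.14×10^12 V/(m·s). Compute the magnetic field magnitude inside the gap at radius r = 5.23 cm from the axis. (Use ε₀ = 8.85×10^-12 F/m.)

Through the whole plate area (πR² = 0.01656 m²), I_d = ε₀ πR² dE/dt = 0.1671 A.
An Ampèrian loop of radius r encloses a fraction (r/R)² of I_d. Then B·2πr = μ₀ I_d (r/R)², giving B = μ₀ I_d r/(2πR²) = 3.32×10^-7 T.

3.32×10^-7 T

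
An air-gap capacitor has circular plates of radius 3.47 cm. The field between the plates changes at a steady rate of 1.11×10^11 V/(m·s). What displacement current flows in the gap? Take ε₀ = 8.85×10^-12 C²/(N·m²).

3.72×10^-3 A

I_d = ε₀ A (dE/dt) = (8.85×10^-12)(3.783×10^-3 m²)(1.11×10^11) = 3.72×10^-3 A.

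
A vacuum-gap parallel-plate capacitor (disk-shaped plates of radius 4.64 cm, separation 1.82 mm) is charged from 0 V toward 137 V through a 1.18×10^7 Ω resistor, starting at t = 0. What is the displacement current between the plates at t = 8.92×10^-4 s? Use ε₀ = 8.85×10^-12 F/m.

With C = ε₀A/d = (8.85×10^-12)(6.764×10^-3)/(1.82×10^-3) = 3.289×10^-11 F, the time constant is τ = RC = 3.881×10^-4 s, so t/τ = 2.298 and e^(−t/τ) = 0.1005.
I_d = I_cond = (V₀/R) e^(−t/τ) = (1.161×10^-5)(0.1005) = 1.17×10^-6 A.

1.17×10^-6 A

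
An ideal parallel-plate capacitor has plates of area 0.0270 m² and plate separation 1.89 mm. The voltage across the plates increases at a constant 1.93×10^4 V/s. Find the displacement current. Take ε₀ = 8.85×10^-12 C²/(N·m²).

The field between the plates is E = V/d, so dE/dt = (1.93×10^4)/(1.89×10^-3 m) = 1.021×10^7 V/(m·s).
I_d = ε₀ A (dE/dt) = (8.85×10^-12)(0.0270)(1.021×10^7) = 2.44×10^-6 A.

2.44×10^-6 A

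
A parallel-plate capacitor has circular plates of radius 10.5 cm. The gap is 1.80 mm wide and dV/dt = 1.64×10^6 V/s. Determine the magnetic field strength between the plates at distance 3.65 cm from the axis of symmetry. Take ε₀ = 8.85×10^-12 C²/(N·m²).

I_d = C dV/dt with C = ε₀πR²/d = 1.703×10^-10 F, so I_d = (1.703×10^-10)(1.64×10^6) = 2.793×10^-4 A.
∮B·dl = μ₀ I_d,enc with I_d,enc = I_d r²/R² = 3.375×10^-5 A; so B = μ₀ I_d,enc/(2πr) = 1.85×10^-10 T.

1.85×10^-10 T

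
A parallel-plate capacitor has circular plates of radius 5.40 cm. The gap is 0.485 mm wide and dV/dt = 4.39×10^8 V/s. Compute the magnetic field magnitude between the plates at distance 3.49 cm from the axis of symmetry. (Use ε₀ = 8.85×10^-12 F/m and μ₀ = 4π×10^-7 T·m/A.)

dE/dt = (dV/dt)/d = 9.052×10^11 V/(m·s); I_d = ε₀(πR²)(dE/dt) = (8.85×10^-12)(9.161×10^-3)(9.052×10^11) = 0.07339 A.
For r < R the Ampère–Maxwell law gives B(2πr) = μ₀ I_d (r²/R²), so B = μ₀ I_d r/(2πR²) = (4π×10^-7)(0.07339)(0.0349)/(2π·0.0540²) = 1.76×10^-7 T.

1.76×10^-7 T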